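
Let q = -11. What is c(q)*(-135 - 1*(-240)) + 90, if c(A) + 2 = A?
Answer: -1275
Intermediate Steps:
c(A) = -2 + A
c(q)*(-135 - 1*(-240)) + 90 = (-2 - 11)*(-135 - 1*(-240)) + 90 = -13*(-135 + 240) + 90 = -13*105 + 90 = -1365 + 90 = -1275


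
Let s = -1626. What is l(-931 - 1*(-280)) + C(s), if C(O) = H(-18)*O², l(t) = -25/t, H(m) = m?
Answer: -30980938943/651 ≈ -4.7590e+7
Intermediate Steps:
C(O) = -18*O²
l(-931 - 1*(-280)) + C(s) = -25/(-931 - 1*(-280)) - 18*(-1626)² = -25/(-931 + 280) - 18*2643876 = -25/(-651) - 47589768 = -25*(-1/651) - 47589768 = 25/651 - 47589768 = -30980938943/651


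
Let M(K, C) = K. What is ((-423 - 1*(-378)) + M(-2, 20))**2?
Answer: 2209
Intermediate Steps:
((-423 - 1*(-378)) + M(-2, 20))**2 = ((-423 - 1*(-378)) - 2)**2 = ((-423 + 378) - 2)**2 = (-45 - 2)**2 = (-47)**2 = 2209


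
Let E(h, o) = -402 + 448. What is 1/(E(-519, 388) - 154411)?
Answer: -1/154365 ≈ -6.4781e-6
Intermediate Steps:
E(h, o) = 46
1/(E(-519, 388) - 154411) = 1/(46 - 154411) = 1/(-154365) = -1/154365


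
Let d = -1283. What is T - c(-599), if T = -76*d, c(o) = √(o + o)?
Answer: 97508 - I*√1198 ≈ 97508.0 - 34.612*I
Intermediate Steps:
c(o) = √2*√o (c(o) = √(2*o) = √2*√o)
T = 97508 (T = -76*(-1283) = 97508)
T - c(-599) = 97508 - √2*√(-599) = 97508 - √2*I*√599 = 97508 - I*√1198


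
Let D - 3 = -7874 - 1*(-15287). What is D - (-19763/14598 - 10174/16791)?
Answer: 606084444691/81705006 ≈ 7418.0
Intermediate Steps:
D = 7416 (D = 3 + (-7874 - 1*(-15287)) = 3 + (-7874 + 15287) = 3 + 7413 = 7416)
D - (-19763/14598 - 10174/16791) = 7416 - (-19763/14598 - 10174/16791) = 7416 - 1*(-160120195/81705006) = 7416 + 160120195/81705006 = 606084444691/81705006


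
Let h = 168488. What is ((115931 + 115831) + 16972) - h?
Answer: 80246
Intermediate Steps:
((115931 + 115831) + 16972) - h = ((115931 + 115831) + 16972) - 1*168488 = (231762 + 16972) - 168488 = 248734 - 168488 = 80246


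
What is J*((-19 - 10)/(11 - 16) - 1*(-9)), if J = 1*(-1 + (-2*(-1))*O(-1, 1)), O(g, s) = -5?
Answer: -814/5 ≈ -162.80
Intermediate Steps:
J = -11 (J = 1*(-1 - 2*(-1)*(-5)) = 1*(-1 + 2*(-5)) = 1*(-1 - 10) = 1*(-11) = -11)
J*((-19 - 10)/(11 - 16) - 1*(-9)) = -11*((-19 - 10)/(11 - 16) - 1*(-9)) = -11*(-29/(-5) + 9) = -11*(-29*(-⅕) + 9) = -11*(29/5 + 9) = -11*74/5 = -814/5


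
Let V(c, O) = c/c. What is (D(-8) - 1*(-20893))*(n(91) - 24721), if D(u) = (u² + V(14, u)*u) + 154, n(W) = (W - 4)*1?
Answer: -519851302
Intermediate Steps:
V(c, O) = 1
n(W) = -4 + W (n(W) = (-4 + W)*1 = -4 + W)
D(u) = 154 + u + u² (D(u) = (u² + 1*u) + 154 = (u² + u) + 154 = (u + u²) + 154 = 154 + u + u²)
(D(-8) - 1*(-20893))*(n(91) - 24721) = ((154 - 8 + (-8)²) - 1*(-20893))*((-4 + 91) - 24721) = ((154 - 8 + 64) + 20893)*(87 - 24721) = (210 + 20893)*(-24634) = 21103*(-24634) = -519851302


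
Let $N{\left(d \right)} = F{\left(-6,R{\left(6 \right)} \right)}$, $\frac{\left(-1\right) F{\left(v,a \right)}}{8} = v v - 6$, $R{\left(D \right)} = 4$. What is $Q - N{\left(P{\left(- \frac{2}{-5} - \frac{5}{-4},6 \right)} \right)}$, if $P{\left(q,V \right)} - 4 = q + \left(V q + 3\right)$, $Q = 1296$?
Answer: $1536$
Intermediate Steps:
$F{\left(v,a \right)} = 48 - 8 v^{2}$ ($F{\left(v,a \right)} = - 8 \left(v v - 6\right) = - 8 \left(v^{2} - 6\right) = - 8 \left(-6 + v^{2}\right) = 48 - 8 v^{2}$)
$P{\left(q,V \right)} = 7 + q + V q$ ($P{\left(q,V \right)} = 4 + \left(q + \left(V q + 3\right)\right) = 4 + \left(q + \left(3 + V q\right)\right) = 4 + \left(3 + q + V q\right) = 7 + q + V q$)
$N{\left(d \right)} = -240$ ($N{\left(d \right)} = 48 - 8 \left(-6\right)^{2} = 48 - 288 = -240$)
$Q - N{\left(P{\left(- \frac{2}{-5} - \frac{5}{-4},6 \right)} \right)} = 1296 - -240 = 1296 + 240 = 1536$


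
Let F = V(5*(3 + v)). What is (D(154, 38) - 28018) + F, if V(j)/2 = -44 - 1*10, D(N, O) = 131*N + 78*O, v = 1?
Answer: -4988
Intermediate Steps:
D(N, O) = 78*O + 131*N
V(j) = -108 (V(j) = 2*(-44 - 1*10) = 2*(-44 - 10) = 2*(-54) = -108)
F = -108
(D(154, 38) - 28018) + F = ((78*38 + 131*154) - 28018) - 108 = ((2964 + 20174) - 28018) - 108 = (23138 - 28018) - 108 = -4880 - 108 = -4988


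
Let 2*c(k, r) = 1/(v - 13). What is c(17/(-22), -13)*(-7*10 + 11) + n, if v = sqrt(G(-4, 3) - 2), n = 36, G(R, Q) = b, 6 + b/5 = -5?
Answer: 17039/452 + 59*I*sqrt(57)/452 ≈ 37.697 + 0.98549*I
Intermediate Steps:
b = -55 (b = -30 + 5*(-5) = -30 - 25 = -55)
G(R, Q) = -55
v = I*sqrt(57) (v = sqrt(-55 - 2) = sqrt(-57) = I*sqrt(57) ≈ 7.5498*I)
c(k, r) = 1/(2*(-13 + I*sqrt(57))) (c(k, r) = 1/(2*(I*sqrt(57) - 13)) = 1/(2*(-13 + I*sqrt(57))))
c(17/(-22), -13)*(-7*10 + 11) + n = (-13/452 - I*sqrt(57)/452)*(-7*10 + 11) + 36 = (-13/452 - I*sqrt(57)/452)*(-70 + 11) + 36 = (-13/452 - I*sqrt(57)/452)*(-59) + 36 = (767/452 + 59*I*sqrt(57)/452) + 36 = 17039/452 + 59*I*sqrt(57)/452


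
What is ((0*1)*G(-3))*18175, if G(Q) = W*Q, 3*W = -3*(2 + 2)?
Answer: 0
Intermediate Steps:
W = -4 (W = (-3*(2 + 2))/3 = (-3*4)/3 = (⅓)*(-12) = -4)
G(Q) = -4*Q
((0*1)*G(-3))*18175 = ((0*1)*(-4*(-3)))*18175 = (0*12)*18175 = 0*18175 = 0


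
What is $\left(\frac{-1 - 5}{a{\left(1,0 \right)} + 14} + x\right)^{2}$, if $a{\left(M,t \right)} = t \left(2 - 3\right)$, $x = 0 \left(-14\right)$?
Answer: $\frac{9}{49} \approx 0.18367$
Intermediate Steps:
$x = 0$
$a{\left(M,t \right)} = - t$ ($a{\left(M,t \right)} = t \left(-1\right) = - t$)
$\left(\frac{-1 - 5}{a{\left(1,0 \right)} + 14} + x\right)^{2} = \left(\frac{-1 - 5}{\left(-1\right) 0 + 14} + 0\right)^{2} = \left(- \frac{6}{0 + 14} + 0\right)^{2} = \left(- \frac{6}{14} + 0\right)^{2} = \left(\left(-6\right) \frac{1}{14} + 0\right)^{2} = \left(- \frac{3}{7} + 0\right)^{2} = \left(- \frac{3}{7}\right)^{2} = \frac{9}{49}$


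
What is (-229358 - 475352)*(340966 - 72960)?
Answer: -188866508260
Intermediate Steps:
(-229358 - 475352)*(340966 - 72960) = -704710*268006 = -188866508260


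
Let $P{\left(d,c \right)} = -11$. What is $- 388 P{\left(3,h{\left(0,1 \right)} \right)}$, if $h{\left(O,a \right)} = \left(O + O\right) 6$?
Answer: $4268$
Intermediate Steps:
$h{\left(O,a \right)} = 12 O$ ($h{\left(O,a \right)} = 2 O 6 = 12 O$)
$- 388 P{\left(3,h{\left(0,1 \right)} \right)} = \left(-388\right) \left(-11\right) = 4268$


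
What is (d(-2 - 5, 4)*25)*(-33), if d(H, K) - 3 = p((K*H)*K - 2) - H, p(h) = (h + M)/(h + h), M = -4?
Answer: -329725/38 ≈ -8677.0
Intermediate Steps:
p(h) = (-4 + h)/(2*h) (p(h) = (h - 4)/(h + h) = (-4 + h)/((2*h)) = (-4 + h)*(1/(2*h)) = (-4 + h)/(2*h))
d(H, K) = 3 - H + (-6 + H*K**2)/(2*(-2 + H*K**2)) (d(H, K) = 3 + ((-4 + ((K*H)*K - 2))/(2*((K*H)*K - 2)) - H) = 3 + ((-4 + ((H*K)*K - 2))/(2*((H*K)*K - 2)) - H) = 3 + ((-4 + (H*K**2 - 2))/(2*(H*K**2 - 2)) - H) = 3 + ((-4 + (-2 + H*K**2))/(2*(-2 + H*K**2)) - H) = 3 + ((-6 + H*K**2)/(2*(-2 + H*K**2)) - H) = 3 + (-H + (-6 + H*K**2)/(2*(-2 + H*K**2))) = 3 - H + (-6 + H*K**2)/(2*(-2 + H*K**2)))
(d(-2 - 5, 4)*25)*(-33) = (((-3 + (-2 + (-2 - 5)*4**2)*(3 - (-2 - 5)) + (1/2)*(-2 - 5)*4**2)/(-2 + (-2 - 5)*4**2))*25)*(-33) = (((-3 + (-2 - 7*16)*(3 - 1*(-7)) + (1/2)*(-7)*16)/(-2 - 7*16))*25)*(-33) = (((-3 + (-2 - 112)*(3 + 7) - 56)/(-2 - 112))*25)*(-33) = (((-3 - 114*10 - 56)/(-114))*25)*(-33) = (-(-3 - 1140 - 56)/114*25)*(-33) = (-1/114*(-1199)*25)*(-33) = ((1199/114)*25)*(-33) = (29975/114)*(-33) = -329725/38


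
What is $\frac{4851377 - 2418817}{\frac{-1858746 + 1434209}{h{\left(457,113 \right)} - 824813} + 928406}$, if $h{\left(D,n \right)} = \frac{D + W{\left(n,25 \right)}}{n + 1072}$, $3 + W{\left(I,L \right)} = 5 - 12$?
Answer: $\frac{792530446504160}{302475757900431} \approx 2.6201$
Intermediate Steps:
$W{\left(I,L \right)} = -10$ ($W{\left(I,L \right)} = -3 + \left(5 - 12\right) = -3 - 7 = -10$)
$h{\left(D,n \right)} = \frac{-10 + D}{1072 + n}$ ($h{\left(D,n \right)} = \frac{D - 10}{n + 1072} = \frac{-10 + D}{1072 + n}$)
$\frac{4851377 - 2418817}{\frac{-1858746 + 1434209}{h{\left(457,113 \right)} - 824813} + 928406} = \frac{4851377 - 2418817}{\frac{-1858746 + 1434209}{\frac{-10 + 457}{1072 + 113} - 824813} + 928406} = \frac{2432560}{- \frac{424537}{\frac{1}{1185} \cdot 447 - 824813} + 928406} = \frac{2432560}{- \frac{424537}{\frac{149}{395} - 824813} + 928406} = \frac{2432560}{- \frac{424537}{- \frac{325800986}{395}} + 928406} = \frac{2432560}{\left(-424537\right) \left(- \frac{395}{325800986}\right) + 928406} = \frac{2432560}{\frac{167692115}{325800986} + 928406} = \frac{2432560}{\frac{302475757900431}{325800986}} = 2432560 \cdot \frac{325800986}{302475757900431} = \frac{792530446504160}{302475757900431}$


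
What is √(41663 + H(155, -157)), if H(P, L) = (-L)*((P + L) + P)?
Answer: 2*√16421 ≈ 256.29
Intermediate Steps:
H(P, L) = -L*(L + 2*P) (H(P, L) = (-L)*((L + P) + P) = (-L)*(L + 2*P) = -L*(L + 2*P))
√(41663 + H(155, -157)) = √(41663 - 1*(-157)*(-157 + 2*155)) = √(41663 - 1*(-157)*(-157 + 310)) = √(41663 - 1*(-157)*153) = √(41663 + 24021) = √65684 = 2*√16421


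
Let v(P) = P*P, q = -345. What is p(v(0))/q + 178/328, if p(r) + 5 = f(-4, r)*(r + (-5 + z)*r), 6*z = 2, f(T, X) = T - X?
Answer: 6305/11316 ≈ 0.55718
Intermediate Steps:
z = ⅓ (z = (⅙)*2 = ⅓ ≈ 0.33333)
v(P) = P²
p(r) = -5 - 11*r*(-4 - r)/3 (p(r) = -5 + (-4 - r)*(r + (-5 + ⅓)*r) = -5 + (-4 - r)*(r - 14*r/3) = -5 + (-4 - r)*(-11*r/3) = -5 - 11*r*(-4 - r)/3)
p(v(0))/q + 178/328 = (-5 + (11/3)*0²*(4 + 0²))/(-345) + 178/328 = (-5 + (11/3)*0*(4 + 0))*(-1/345) + 178*(1/328) = (-5 + (11/3)*0*4)*(-1/345) + 89/164 = (-5 + 0)*(-1/345) + 89/164 = -5*(-1/345) + 89/164 = 1/69 + 89/164 = 6305/11316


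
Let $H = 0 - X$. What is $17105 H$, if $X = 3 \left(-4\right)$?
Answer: $205260$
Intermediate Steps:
$X = -12$
$H = 12$ ($H = 0 - -12 = 0 + 12 = 12$)
$17105 H = 17105 \cdot 12 = 205260$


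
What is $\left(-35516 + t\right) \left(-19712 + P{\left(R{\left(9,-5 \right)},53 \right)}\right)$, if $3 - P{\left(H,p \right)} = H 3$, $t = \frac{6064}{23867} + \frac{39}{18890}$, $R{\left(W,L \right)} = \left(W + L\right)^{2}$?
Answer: $\frac{316352817031944399}{450847630} \approx 7.0168 \cdot 10^{8}$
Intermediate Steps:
$R{\left(W,L \right)} = \left(L + W\right)^{2}$
$t = \frac{115479773}{450847630}$ ($t = 6064 \cdot \frac{1}{23867} + 39 \cdot \frac{1}{18890} = \frac{6064}{23867} + \frac{39}{18890} = \frac{115479773}{450847630} \approx 0.25614$)
$P{\left(H,p \right)} = 3 - 3 H$ ($P{\left(H,p \right)} = 3 - H 3 = 3 - 3 H$)
$\left(-35516 + t\right) \left(-19712 + P{\left(R{\left(9,-5 \right)},53 \right)}\right) = \left(-35516 + \frac{115479773}{450847630}\right) \left(-19712 + \left(3 - 3 \left(-5 + 9\right)^{2}\right)\right) = - \frac{16012188947307 \left(-19712 + \left(3 - 3 \cdot 4^{2}\right)\right)}{450847630} = - \frac{16012188947307 \left(-19712 + \left(3 - 48\right)\right)}{450847630} = - \frac{16012188947307 \left(-19712 - 45\right)}{450847630} = \left(- \frac{16012188947307}{450847630}\right) \left(-19757\right) = \frac{316352817031944399}{450847630}$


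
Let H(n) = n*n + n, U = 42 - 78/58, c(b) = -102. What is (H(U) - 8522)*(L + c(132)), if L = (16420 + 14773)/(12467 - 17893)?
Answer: 1678740883325/2281633 ≈ 7.3576e+5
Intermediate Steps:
L = -31193/5426 (L = 31193/(-5426) = 31193*(-1/5426) = -31193/5426 ≈ -5.7488)
U = 1179/29 (U = 42 - 78*1/58 = 42 - 39/29 = 1179/29 ≈ 40.655)
H(n) = n + n² (H(n) = n² + n = n + n²)
(H(U) - 8522)*(L + c(132)) = (1179*(1 + 1179/29)/29 - 8522)*(-31193/5426 - 102) = ((1179/29)*(1208/29) - 8522)*(-584645/5426) = (1424232/841 - 8522)*(-584645/5426) = -5742770/841*(-584645/5426) = 1678740883325/2281633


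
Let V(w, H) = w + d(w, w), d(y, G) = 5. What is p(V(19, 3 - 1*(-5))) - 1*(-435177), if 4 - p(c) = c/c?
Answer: 435180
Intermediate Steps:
V(w, H) = 5 + w (V(w, H) = w + 5 = 5 + w)
p(c) = 3 (p(c) = 4 - c/c = 4 - 1*1 = 4 - 1 = 3)
p(V(19, 3 - 1*(-5))) - 1*(-435177) = 3 - 1*(-435177) = 3 + 435177 = 435180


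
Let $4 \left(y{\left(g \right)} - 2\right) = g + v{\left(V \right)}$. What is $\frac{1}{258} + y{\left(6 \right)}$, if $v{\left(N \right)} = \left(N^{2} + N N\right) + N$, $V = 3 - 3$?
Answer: $\frac{452}{129} \approx 3.5039$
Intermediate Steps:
$V = 0$
$v{\left(N \right)} = N + 2 N^{2}$ ($v{\left(N \right)} = \left(N^{2} + N^{2}\right) + N = 2 N^{2} + N = N + 2 N^{2}$)
$y{\left(g \right)} = 2 + \frac{g}{4}$ ($y{\left(g \right)} = 2 + \frac{g + 0 \left(1 + 2 \cdot 0\right)}{4} = 2 + \frac{g + 0 \left(1 + 0\right)}{4} = 2 + \frac{g + 0 \cdot 1}{4} = 2 + \frac{g + 0}{4} = 2 + \frac{g}{4}$)
$\frac{1}{258} + y{\left(6 \right)} = \frac{1}{258} + \left(2 + \frac{1}{4} \cdot 6\right) = \frac{1}{258} + \left(2 + \frac{3}{2}\right) = \frac{1}{258} + \frac{7}{2} = \frac{452}{129}$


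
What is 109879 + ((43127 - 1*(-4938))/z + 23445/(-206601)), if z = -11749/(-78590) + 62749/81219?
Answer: 65665481343836730148/405329533698847 ≈ 1.6201e+5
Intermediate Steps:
z = 5885685941/6383001210 (z = -11749*(-1/78590) + 62749*(1/81219) = 11749/78590 + 62749/81219 = 5885685941/6383001210 ≈ 0.92209)
109879 + ((43127 - 1*(-4938))/z + 23445/(-206601)) = 109879 + ((43127 - 1*(-4938))/(5885685941/6383001210) + 23445/(-206601)) = 109879 + ((43127 + 4938)*(6383001210/5885685941) + 23445*(-1/206601)) = 109879 + (48065*(6383001210/5885685941) - 7815/68867) = 109879 + (306798953158650/5885685941 - 7815/68867) = 109879 + 21128277510541120635/405329533698847 = 65665481343836730148/405329533698847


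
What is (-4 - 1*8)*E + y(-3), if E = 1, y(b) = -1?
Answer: -13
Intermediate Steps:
(-4 - 1*8)*E + y(-3) = (-4 - 1*8)*1 - 1 = (-4 - 8)*1 - 1 = -12*1 - 1 = -12 - 1 = -13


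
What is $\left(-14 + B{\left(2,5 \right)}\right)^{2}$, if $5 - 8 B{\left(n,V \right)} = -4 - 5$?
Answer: $\frac{2401}{16} \approx 150.06$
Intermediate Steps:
$B{\left(n,V \right)} = \frac{7}{4}$ ($B{\left(n,V \right)} = \frac{5}{8} - \frac{-4 - 5}{8} = \frac{5}{8} - - \frac{9}{8} = \frac{5}{8} + \frac{9}{8} = \frac{7}{4}$)
$\left(-14 + B{\left(2,5 \right)}\right)^{2} = \left(-14 + \frac{7}{4}\right)^{2} = \left(- \frac{49}{4}\right)^{2} = \frac{2401}{16}$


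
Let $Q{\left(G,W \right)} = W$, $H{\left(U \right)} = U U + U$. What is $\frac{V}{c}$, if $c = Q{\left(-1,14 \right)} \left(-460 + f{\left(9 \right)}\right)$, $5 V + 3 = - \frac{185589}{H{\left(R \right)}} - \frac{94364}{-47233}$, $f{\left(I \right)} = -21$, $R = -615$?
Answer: $\frac{8880031529}{200175480295700} \approx 4.4361 \cdot 10^{-5}$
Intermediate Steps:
$H{\left(U \right)} = U + U^{2}$ ($H{\left(U \right)} = U^{2} + U = U + U^{2}$)
$V = - \frac{8880031529}{29726088550}$ ($V = - \frac{3}{5} + \frac{- \frac{185589}{\left(-615\right) \left(1 - 615\right)} - \frac{94364}{-47233}}{5} = - \frac{3}{5} + \frac{- \frac{185589}{\left(-615\right) \left(-614\right)} - - \frac{94364}{47233}}{5} = - \frac{3}{5} + \frac{- \frac{185589}{377610} + \frac{94364}{47233}}{5} = - \frac{3}{5} + \frac{\left(-185589\right) \frac{1}{377610} + \frac{94364}{47233}}{5} = - \frac{3}{5} + \frac{- \frac{61863}{125870} + \frac{94364}{47233}}{5} = - \frac{3}{5} + \frac{1}{5} \cdot \frac{8955621601}{5945217710} = - \frac{3}{5} + \frac{8955621601}{29726088550} = - \frac{8880031529}{29726088550} \approx -0.29873$)
$c = -6734$ ($c = 14 \left(-460 - 21\right) = 14 \left(-481\right) = -6734$)
$\frac{V}{c} = - \frac{8880031529}{29726088550 \left(-6734\right)} = \left(- \frac{8880031529}{29726088550}\right) \left(- \frac{1}{6734}\right) = \frac{8880031529}{200175480295700}$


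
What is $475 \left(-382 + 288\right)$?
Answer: $-44650$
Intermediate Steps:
$475 \left(-382 + 288\right) = 475 \left(-94\right) = -44650$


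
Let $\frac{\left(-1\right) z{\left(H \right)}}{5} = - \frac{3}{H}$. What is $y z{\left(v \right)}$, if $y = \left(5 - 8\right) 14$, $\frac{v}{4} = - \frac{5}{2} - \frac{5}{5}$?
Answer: $45$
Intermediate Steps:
$v = -14$ ($v = 4 \left(- \frac{5}{2} - \frac{5}{5}\right) = 4 \left(\left(-5\right) \frac{1}{2} - 1\right) = 4 \left(- \frac{5}{2} - 1\right) = 4 \left(- \frac{7}{2}\right) = -14$)
$z{\left(H \right)} = \frac{15}{H}$ ($z{\left(H \right)} = - 5 \left(- \frac{3}{H}\right) = \frac{15}{H}$)
$y = -42$ ($y = \left(-3\right) 14 = -42$)
$y z{\left(v \right)} = - 42 \frac{15}{-14} = - 42 \cdot 15 \left(- \frac{1}{14}\right) = \left(-42\right) \left(- \frac{15}{14}\right) = 45$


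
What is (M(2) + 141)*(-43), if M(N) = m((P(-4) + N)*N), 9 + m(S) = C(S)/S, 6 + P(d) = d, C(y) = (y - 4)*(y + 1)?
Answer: -19479/4 ≈ -4869.8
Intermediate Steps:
C(y) = (1 + y)*(-4 + y) (C(y) = (-4 + y)*(1 + y) = (1 + y)*(-4 + y))
P(d) = -6 + d
m(S) = -9 + (-4 + S² - 3*S)/S
M(N) = -12 + N*(-10 + N) - 4/(N*(-10 + N)) (M(N) = -12 + ((-6 - 4) + N)*N - 4*1/(N*((-6 - 4) + N)) = -12 + (-10 + N)*N - 4*1/(N*(-10 + N)) = -12 + N*(-10 + N) - 4*1/(N*(-10 + N)) = -12 + N*(-10 + N) - 4/(N*(-10 + N)))
(M(2) + 141)*(-43) = ((-4 + 2²*(-10 + 2)² - 12*2*(-10 + 2))/(2*(-10 + 2)) + 141)*(-43) = ((½)*(-4 + 4*(-8)² - 12*2*(-8))/(-8) + 141)*(-43) = ((½)*(-⅛)*(-4 + 4*64 + 192) + 141)*(-43) = ((½)*(-⅛)*(-4 + 256 + 192) + 141)*(-43) = ((½)*(-⅛)*444 + 141)*(-43) = (-111/4 + 141)*(-43) = (453/4)*(-43) = -19479/4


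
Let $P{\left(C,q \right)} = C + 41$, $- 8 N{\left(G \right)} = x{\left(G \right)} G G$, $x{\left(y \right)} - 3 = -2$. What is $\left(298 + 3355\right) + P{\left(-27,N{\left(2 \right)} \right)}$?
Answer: $3667$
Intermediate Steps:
$x{\left(y \right)} = 1$ ($x{\left(y \right)} = 3 - 2 = 1$)
$N{\left(G \right)} = - \frac{G^{2}}{8}$ ($N{\left(G \right)} = - \frac{1 G G}{8} = - \frac{G G}{8} = - \frac{G^{2}}{8}$)
$P{\left(C,q \right)} = 41 + C$
$\left(298 + 3355\right) + P{\left(-27,N{\left(2 \right)} \right)} = \left(298 + 3355\right) + \left(41 - 27\right) = 3653 + 14 = 3667$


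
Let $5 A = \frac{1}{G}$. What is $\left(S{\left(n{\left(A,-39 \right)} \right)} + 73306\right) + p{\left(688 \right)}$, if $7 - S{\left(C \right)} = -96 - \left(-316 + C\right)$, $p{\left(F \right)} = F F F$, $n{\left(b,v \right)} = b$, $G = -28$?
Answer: $\frac{45602727099}{140} \approx 3.2573 \cdot 10^{8}$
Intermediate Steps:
$A = - \frac{1}{140}$ ($A = \frac{1}{5 \left(-28\right)} = \frac{1}{5} \left(- \frac{1}{28}\right) = - \frac{1}{140} \approx -0.0071429$)
$p{\left(F \right)} = F^{3}$ ($p{\left(F \right)} = F^{2} F = F^{3}$)
$S{\left(C \right)} = -213 + C$ ($S{\left(C \right)} = 7 - \left(-96 - \left(-316 + C\right)\right) = 7 - \left(220 - C\right) = 7 + \left(-220 + C\right) = -213 + C$)
$\left(S{\left(n{\left(A,-39 \right)} \right)} + 73306\right) + p{\left(688 \right)} = \left(\left(-213 - \frac{1}{140}\right) + 73306\right) + 688^{3} = \left(- \frac{29821}{140} + 73306\right) + 325660672 = \frac{10233019}{140} + 325660672 = \frac{45602727099}{140}$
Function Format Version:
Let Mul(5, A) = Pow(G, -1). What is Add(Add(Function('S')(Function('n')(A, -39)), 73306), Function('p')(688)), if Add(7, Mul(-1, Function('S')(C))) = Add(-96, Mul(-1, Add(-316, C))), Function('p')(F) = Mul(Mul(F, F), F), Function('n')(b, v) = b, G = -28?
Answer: Rational(45602727099, 140) ≈ 3.2573e+8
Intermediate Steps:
A = Rational(-1, 140) (A = Mul(Rational(1, 5), Pow(-28, -1)) = Mul(Rational(1, 5), Rational(-1, 28)) = Rational(-1, 140) ≈ -0.0071429)
Function('p')(F) = Pow(F, 3) (Function('p')(F) = Mul(Pow(F, 2), F) = Pow(F, 3))
Function('S')(C) = Add(-213, C) (Function('S')(C) = Add(7, Mul(-1, Add(-96, Mul(-1, Add(-316, C))))) = Add(7, Mul(-1, Add(-96, Add(316, Mul(-1, C))))) = Add(7, Mul(-1, Add(220, Mul(-1, C)))) = Add(7, Add(-220, C)) = Add(-213, C))
Add(Add(Function('S')(Function('n')(A, -39)), 73306), Function('p')(688)) = Add(Add(Add(-213, Rational(-1, 140)), 73306), Pow(688, 3)) = Add(Add(Rational(-29821, 140), 73306), 325660672) = Add(Rational(10233019, 140), 325660672) = Rational(45602727099, 140)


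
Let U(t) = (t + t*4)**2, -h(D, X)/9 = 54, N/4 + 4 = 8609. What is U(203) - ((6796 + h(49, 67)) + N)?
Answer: 989495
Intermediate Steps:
N = 34420 (N = -16 + 4*8609 = -16 + 34436 = 34420)
h(D, X) = -486 (h(D, X) = -9*54 = -486)
U(t) = 25*t**2 (U(t) = (t + 4*t)**2 = (5*t)**2 = 25*t**2)
U(203) - ((6796 + h(49, 67)) + N) = 25*203**2 - ((6796 - 486) + 34420) = 25*41209 - (6310 + 34420) = 1030225 - 1*40730 = 1030225 - 40730 = 989495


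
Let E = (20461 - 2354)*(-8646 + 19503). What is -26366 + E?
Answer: 196561333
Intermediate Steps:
E = 196587699 (E = 18107*10857 = 196587699)
-26366 + E = -26366 + 196587699 = 196561333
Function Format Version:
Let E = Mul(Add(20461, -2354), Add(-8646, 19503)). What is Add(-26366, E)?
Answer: 196561333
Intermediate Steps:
E = 196587699 (E = Mul(18107, 10857) = 196587699)
Add(-26366, E) = Add(-26366, 196587699) = 196561333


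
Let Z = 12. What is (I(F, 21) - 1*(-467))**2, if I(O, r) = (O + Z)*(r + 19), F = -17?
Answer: 71289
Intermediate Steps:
I(O, r) = (12 + O)*(19 + r) (I(O, r) = (O + 12)*(r + 19) = (12 + O)*(19 + r))
(I(F, 21) - 1*(-467))**2 = ((228 + 12*21 + 19*(-17) - 17*21) - 1*(-467))**2 = ((228 + 252 - 323 - 357) + 467)**2 = (-200 + 467)**2 = 267**2 = 71289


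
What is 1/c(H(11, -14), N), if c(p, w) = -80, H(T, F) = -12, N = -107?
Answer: -1/80 ≈ -0.012500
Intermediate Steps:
1/c(H(11, -14), N) = 1/(-80) = -1/80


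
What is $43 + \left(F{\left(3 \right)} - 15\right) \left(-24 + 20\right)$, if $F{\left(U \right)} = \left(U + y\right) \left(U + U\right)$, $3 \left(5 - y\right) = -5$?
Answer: $-129$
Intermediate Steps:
$y = \frac{20}{3}$ ($y = 5 - - \frac{5}{3} = 5 + \frac{5}{3} = \frac{20}{3} \approx 6.6667$)
$F{\left(U \right)} = 2 U \left(\frac{20}{3} + U\right)$ ($F{\left(U \right)} = \left(U + \frac{20}{3}\right) \left(U + U\right) = \left(\frac{20}{3} + U\right) 2 U = 2 U \left(\frac{20}{3} + U\right)$)
$43 + \left(F{\left(3 \right)} - 15\right) \left(-24 + 20\right) = 43 + \left(\frac{2}{3} \cdot 3 \left(20 + 3 \cdot 3\right) - 15\right) \left(-24 + 20\right) = 43 + \left(\frac{2}{3} \cdot 3 \left(20 + 9\right) - 15\right) \left(-4\right) = 43 + \left(\frac{2}{3} \cdot 3 \cdot 29 - 15\right) \left(-4\right) = 43 + \left(58 - 15\right) \left(-4\right) = 43 + 43 \left(-4\right) = 43 - 172 = -129$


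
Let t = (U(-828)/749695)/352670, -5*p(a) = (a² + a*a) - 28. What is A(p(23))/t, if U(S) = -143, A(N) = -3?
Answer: 793184806950/143 ≈ 5.5467e+9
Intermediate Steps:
p(a) = 28/5 - 2*a²/5 (p(a) = -((a² + a*a) - 28)/5 = -((a² + a²) - 28)/5 = -(2*a² - 28)/5 = -(-28 + 2*a²)/5 = 28/5 - 2*a²/5)
t = -143/264394935650 (t = -143/749695/352670 = -143*1/749695*(1/352670) = -143/749695*1/352670 = -143/264394935650 ≈ -5.4086e-10)
A(p(23))/t = -3/(-143/264394935650) = -3*(-264394935650/143) = 793184806950/143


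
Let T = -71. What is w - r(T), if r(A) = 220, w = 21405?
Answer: 21185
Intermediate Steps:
w - r(T) = 21405 - 1*220 = 21405 - 220 = 21185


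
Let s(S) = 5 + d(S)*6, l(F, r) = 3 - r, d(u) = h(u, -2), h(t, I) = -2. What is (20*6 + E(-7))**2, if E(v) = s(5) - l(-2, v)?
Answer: 10609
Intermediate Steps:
d(u) = -2
s(S) = -7 (s(S) = 5 - 2*6 = 5 - 12 = -7)
E(v) = -10 + v (E(v) = -7 - (3 - v) = -7 + (-3 + v) = -10 + v)
(20*6 + E(-7))**2 = (20*6 + (-10 - 7))**2 = (120 - 17)**2 = 103**2 = 10609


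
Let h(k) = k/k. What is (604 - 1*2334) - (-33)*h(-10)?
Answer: -1697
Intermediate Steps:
h(k) = 1
(604 - 1*2334) - (-33)*h(-10) = (604 - 1*2334) - (-33) = (604 - 2334) - 1*(-33) = -1730 + 33 = -1697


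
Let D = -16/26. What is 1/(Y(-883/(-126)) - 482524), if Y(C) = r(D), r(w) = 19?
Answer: -1/482505 ≈ -2.0725e-6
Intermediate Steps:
D = -8/13 (D = -16*1/26 = -8/13 ≈ -0.61539)
Y(C) = 19
1/(Y(-883/(-126)) - 482524) = 1/(19 - 482524) = 1/(-482505) = -1/482505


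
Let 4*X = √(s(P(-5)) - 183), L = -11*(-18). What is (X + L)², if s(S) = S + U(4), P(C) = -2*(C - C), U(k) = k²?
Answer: (792 + I*√167)²/16 ≈ 39194.0 + 1279.4*I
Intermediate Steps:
P(C) = 0 (P(C) = -2*0 = 0)
s(S) = 16 + S (s(S) = S + 4² = S + 16 = 16 + S)
L = 198
X = I*√167/4 (X = √((16 + 0) - 183)/4 = √(16 - 183)/4 = √(-167)/4 = (I*√167)/4 = I*√167/4 ≈ 3.2307*I)
(X + L)² = (I*√167/4 + 198)² = (198 + I*√167/4)²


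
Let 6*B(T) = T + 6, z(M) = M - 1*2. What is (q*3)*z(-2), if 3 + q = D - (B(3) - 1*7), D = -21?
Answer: 222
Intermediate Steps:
z(M) = -2 + M (z(M) = M - 2 = -2 + M)
B(T) = 1 + T/6 (B(T) = (T + 6)/6 = (6 + T)/6 = 1 + T/6)
q = -37/2 (q = -3 + (-21 - ((1 + (1/6)*3) - 1*7)) = -3 + (-21 - ((1 + 1/2) - 7)) = -3 + (-21 - (3/2 - 7)) = -3 + (-21 - 1*(-11/2)) = -3 + (-21 + 11/2) = -3 - 31/2 = -37/2 ≈ -18.500)
(q*3)*z(-2) = (-37/2*3)*(-2 - 2) = -111/2*(-4) = 222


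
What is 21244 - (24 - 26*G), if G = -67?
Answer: 19478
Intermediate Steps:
21244 - (24 - 26*G) = 21244 - (24 - 26*(-67)) = 21244 - (24 + 1742) = 21244 - 1*1766 = 21244 - 1766 = 19478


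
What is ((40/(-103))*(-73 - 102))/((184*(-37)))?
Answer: -875/87653 ≈ -0.0099825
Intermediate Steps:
((40/(-103))*(-73 - 102))/((184*(-37))) = ((40*(-1/103))*(-175))/(-6808) = -40/103*(-175)*(-1/6808) = (7000/103)*(-1/6808) = -875/87653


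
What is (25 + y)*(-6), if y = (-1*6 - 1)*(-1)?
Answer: -192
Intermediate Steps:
y = 7 (y = (-6 - 1)*(-1) = -7*(-1) = 7)
(25 + y)*(-6) = (25 + 7)*(-6) = 32*(-6) = -192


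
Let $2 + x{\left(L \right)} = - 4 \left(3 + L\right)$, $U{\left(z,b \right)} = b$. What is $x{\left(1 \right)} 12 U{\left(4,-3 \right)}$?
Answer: $648$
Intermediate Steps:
$x{\left(L \right)} = -14 - 4 L$ ($x{\left(L \right)} = -2 - 4 \left(3 + L\right) = -2 - \left(12 + 4 L\right) = -14 - 4 L$)
$x{\left(1 \right)} 12 U{\left(4,-3 \right)} = \left(-14 - 4\right) 12 \left(-3\right) = \left(-18\right) 12 \left(-3\right) = \left(-216\right) \left(-3\right) = 648$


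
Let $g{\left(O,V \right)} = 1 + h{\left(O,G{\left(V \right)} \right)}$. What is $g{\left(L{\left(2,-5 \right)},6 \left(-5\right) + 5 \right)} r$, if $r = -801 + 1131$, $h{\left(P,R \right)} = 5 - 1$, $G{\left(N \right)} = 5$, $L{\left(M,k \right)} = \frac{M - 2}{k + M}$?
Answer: $1650$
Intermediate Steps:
$L{\left(M,k \right)} = \frac{-2 + M}{M + k}$
$h{\left(P,R \right)} = 4$
$r = 330$
$g{\left(O,V \right)} = 5$ ($g{\left(O,V \right)} = 1 + 4 = 5$)
$g{\left(L{\left(2,-5 \right)},6 \left(-5\right) + 5 \right)} r = 5 \cdot 330 = 1650$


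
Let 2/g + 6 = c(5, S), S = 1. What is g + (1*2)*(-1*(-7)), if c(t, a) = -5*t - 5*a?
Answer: 251/18 ≈ 13.944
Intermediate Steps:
c(t, a) = -5*a - 5*t
g = -1/18 (g = 2/(-6 + (-5*1 - 5*5)) = 2/(-6 + (-5 - 25)) = 2/(-6 - 30) = 2/(-36) = 2*(-1/36) = -1/18 ≈ -0.055556)
g + (1*2)*(-1*(-7)) = -1/18 + (1*2)*(-1*(-7)) = -1/18 + 2*7 = -1/18 + 14 = 251/18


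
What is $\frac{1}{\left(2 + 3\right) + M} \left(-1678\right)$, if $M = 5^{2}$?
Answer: $- \frac{839}{15} \approx -55.933$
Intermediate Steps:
$M = 25$
$\frac{1}{\left(2 + 3\right) + M} \left(-1678\right) = \frac{1}{\left(2 + 3\right) + 25} \left(-1678\right) = \frac{1}{5 + 25} \left(-1678\right) = \frac{1}{30} \left(-1678\right) = - \frac{839}{15}$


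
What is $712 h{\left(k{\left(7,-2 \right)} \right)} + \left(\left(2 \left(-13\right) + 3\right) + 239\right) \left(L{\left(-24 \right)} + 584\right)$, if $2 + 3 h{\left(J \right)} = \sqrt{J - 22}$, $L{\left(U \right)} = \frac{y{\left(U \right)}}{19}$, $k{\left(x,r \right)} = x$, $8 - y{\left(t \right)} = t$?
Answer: $\frac{7183888}{57} + \frac{712 i \sqrt{15}}{3} \approx 1.2603 \cdot 10^{5} + 919.19 i$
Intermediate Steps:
$y{\left(t \right)} = 8 - t$
$L{\left(U \right)} = \frac{8}{19} - \frac{U}{19}$ ($L{\left(U \right)} = \frac{8 - U}{19} = \left(8 - U\right) \frac{1}{19} = \frac{8}{19} - \frac{U}{19}$)
$h{\left(J \right)} = - \frac{2}{3} + \frac{\sqrt{-22 + J}}{3}$ ($h{\left(J \right)} = - \frac{2}{3} + \frac{\sqrt{J - 22}}{3} = - \frac{2}{3} + \frac{\sqrt{-22 + J}}{3}$)
$712 h{\left(k{\left(7,-2 \right)} \right)} + \left(\left(2 \left(-13\right) + 3\right) + 239\right) \left(L{\left(-24 \right)} + 584\right) = 712 \left(- \frac{2}{3} + \frac{\sqrt{-22 + 7}}{3}\right) + \left(\left(2 \left(-13\right) + 3\right) + 239\right) \left(\left(\frac{8}{19} - - \frac{24}{19}\right) + 584\right) = 712 \left(- \frac{2}{3} + \frac{\sqrt{-15}}{3}\right) + \left(\left(-26 + 3\right) + 239\right) \left(\left(\frac{8}{19} + \frac{24}{19}\right) + 584\right) = 712 \left(- \frac{2}{3} + \frac{i \sqrt{15}}{3}\right) + \left(-23 + 239\right) \left(\frac{32}{19} + 584\right) = 712 \left(- \frac{2}{3} + \frac{i \sqrt{15}}{3}\right) + 216 \cdot \frac{11128}{19} = \left(- \frac{1424}{3} + \frac{712 i \sqrt{15}}{3}\right) + \frac{2403648}{19} = \frac{7183888}{57} + \frac{712 i \sqrt{15}}{3}$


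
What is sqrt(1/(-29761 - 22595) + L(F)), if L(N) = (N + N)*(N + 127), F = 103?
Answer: sqrt(32468930454831)/26178 ≈ 217.67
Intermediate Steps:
L(N) = 2*N*(127 + N) (L(N) = (2*N)*(127 + N) = 2*N*(127 + N))
sqrt(1/(-29761 - 22595) + L(F)) = sqrt(1/(-29761 - 22595) + 2*103*(127 + 103)) = sqrt(1/(-52356) + 2*103*230) = sqrt(-1/52356 + 47380) = sqrt(2480627279/52356) = sqrt(32468930454831)/26178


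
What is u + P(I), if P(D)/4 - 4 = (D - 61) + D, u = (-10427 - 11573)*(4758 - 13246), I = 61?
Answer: 186736260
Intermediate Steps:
u = 186736000 (u = -22000*(-8488) = 186736000)
P(D) = -228 + 8*D (P(D) = 16 + 4*((D - 61) + D) = 16 + 4*((-61 + D) + D) = 16 + 4*(-61 + 2*D) = 16 + (-244 + 8*D) = -228 + 8*D)
u + P(I) = 186736000 + (-228 + 8*61) = 186736000 + (-228 + 488) = 186736000 + 260 = 186736260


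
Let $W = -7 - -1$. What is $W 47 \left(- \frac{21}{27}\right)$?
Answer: $\frac{658}{3} \approx 219.33$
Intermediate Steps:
$W = -6$ ($W = -7 + 1 = -6$)
$W 47 \left(- \frac{21}{27}\right) = \left(-6\right) 47 \left(- \frac{21}{27}\right) = - 282 \left(\left(-21\right) \frac{1}{27}\right) = \left(-282\right) \left(- \frac{7}{9}\right) = \frac{658}{3}$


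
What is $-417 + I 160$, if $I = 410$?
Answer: $65183$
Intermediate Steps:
$-417 + I 160 = -417 + 410 \cdot 160 = -417 + 65600 = 65183$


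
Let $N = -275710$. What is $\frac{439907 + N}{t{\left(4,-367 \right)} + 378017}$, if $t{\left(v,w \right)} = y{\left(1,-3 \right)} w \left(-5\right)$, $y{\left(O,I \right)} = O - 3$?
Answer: $\frac{164197}{374347} \approx 0.43862$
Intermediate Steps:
$y{\left(O,I \right)} = -3 + O$
$t{\left(v,w \right)} = 10 w$ ($t{\left(v,w \right)} = \left(-3 + 1\right) w \left(-5\right) = - 2 w \left(-5\right) = 10 w$)
$\frac{439907 + N}{t{\left(4,-367 \right)} + 378017} = \frac{439907 - 275710}{10 \left(-367\right) + 378017} = \frac{164197}{-3670 + 378017} = \frac{164197}{374347}$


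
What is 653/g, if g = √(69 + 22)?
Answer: 653*√91/91 ≈ 68.453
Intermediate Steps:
g = √91 ≈ 9.5394
653/g = 653/(√91) = 653*(√91/91) = 653*√91/91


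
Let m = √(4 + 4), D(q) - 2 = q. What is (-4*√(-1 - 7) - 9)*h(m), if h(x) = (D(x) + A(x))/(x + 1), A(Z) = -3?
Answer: -81/7 + 36*√2/7 + 64*I/7 - 72*I*√2/7 ≈ -4.2983 - 5.4033*I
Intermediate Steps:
D(q) = 2 + q
m = 2*√2 (m = √8 = 2*√2 ≈ 2.8284)
h(x) = (-1 + x)/(1 + x) (h(x) = ((2 + x) - 3)/(x + 1) = (-1 + x)/(1 + x))
(-4*√(-1 - 7) - 9)*h(m) = (-4*√(-1 - 7) - 9)*((-1 + 2*√2)/(1 + 2*√2)) = (-8*I*√2 - 9)*((-1 + 2*√2)/(1 + 2*√2)) = (-9 - 8*I*√2)*((-1 + 2*√2)/(1 + 2*√2)) = (-1 + 2*√2)*(-9 - 8*I*√2)/(1 + 2*√2)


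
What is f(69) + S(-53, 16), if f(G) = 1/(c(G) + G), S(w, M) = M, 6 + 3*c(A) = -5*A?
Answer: 767/48 ≈ 15.979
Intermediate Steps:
c(A) = -2 - 5*A/3 (c(A) = -2 + (-5*A)/3 = -2 - 5*A/3)
f(G) = 1/(-2 - 2*G/3) (f(G) = 1/((-2 - 5*G/3) + G) = 1/(-2 - 2*G/3))
f(69) + S(-53, 16) = 3/(2*(-3 - 1*69)) + 16 = 3/(2*(-3 - 69)) + 16 = (3/2)/(-72) + 16 = (3/2)*(-1/72) + 16 = -1/48 + 16 = 767/48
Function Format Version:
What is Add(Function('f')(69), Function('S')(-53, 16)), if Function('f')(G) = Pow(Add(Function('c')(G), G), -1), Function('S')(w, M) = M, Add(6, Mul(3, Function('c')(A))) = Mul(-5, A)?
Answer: Rational(767, 48) ≈ 15.979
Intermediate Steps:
Function('c')(A) = Add(-2, Mul(Rational(-5, 3), A)) (Function('c')(A) = Add(-2, Mul(Rational(1, 3), Mul(-5, A))) = Add(-2, Mul(Rational(-5, 3), A)))
Function('f')(G) = Pow(Add(-2, Mul(Rational(-2, 3), G)), -1) (Function('f')(G) = Pow(Add(Add(-2, Mul(Rational(-5, 3), G)), G), -1) = Pow(Add(-2, Mul(Rational(-2, 3), G)), -1))
Add(Function('f')(69), Function('S')(-53, 16)) = Add(Mul(Rational(3, 2), Pow(Add(-3, Mul(-1, 69)), -1)), 16) = Add(Mul(Rational(3, 2), Pow(Add(-3, -69), -1)), 16) = Add(Mul(Rational(3, 2), Pow(-72, -1)), 16) = Add(Mul(Rational(3, 2), Rational(-1, 72)), 16) = Add(Rational(-1, 48), 16) = Rational(767, 48)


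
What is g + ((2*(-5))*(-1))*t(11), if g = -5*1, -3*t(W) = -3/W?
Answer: -45/11 ≈ -4.0909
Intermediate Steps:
t(W) = 1/W (t(W) = -(-1)/W = 1/W)
g = -5
g + ((2*(-5))*(-1))*t(11) = -5 + ((2*(-5))*(-1))/11 = -5 - 10*(-1)*(1/11) = -5 + 10*(1/11) = -5 + 10/11 = -45/11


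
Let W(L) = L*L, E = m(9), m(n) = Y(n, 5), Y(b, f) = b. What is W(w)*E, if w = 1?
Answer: 9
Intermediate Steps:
m(n) = n
E = 9
W(L) = L²
W(w)*E = 1²*9 = 1*9 = 9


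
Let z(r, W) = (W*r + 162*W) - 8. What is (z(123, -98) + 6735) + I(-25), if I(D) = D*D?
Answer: -20578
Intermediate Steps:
z(r, W) = -8 + 162*W + W*r (z(r, W) = (162*W + W*r) - 8 = -8 + 162*W + W*r)
I(D) = D²
(z(123, -98) + 6735) + I(-25) = ((-8 + 162*(-98) - 98*123) + 6735) + (-25)² = ((-8 - 15876 - 12054) + 6735) + 625 = (-27938 + 6735) + 625 = -21203 + 625 = -20578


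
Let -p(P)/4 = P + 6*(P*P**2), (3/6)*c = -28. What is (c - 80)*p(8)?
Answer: 1675520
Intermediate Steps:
c = -56 (c = 2*(-28) = -56)
p(P) = -24*P**3 - 4*P (p(P) = -4*(P + 6*(P*P**2)) = -4*(P + 6*P**3) = -24*P**3 - 4*P)
(c - 80)*p(8) = (-56 - 80)*(-24*8**3 - 4*8) = -136*(-24*512 - 32) = -136*(-12288 - 32) = -136*(-12320) = 1675520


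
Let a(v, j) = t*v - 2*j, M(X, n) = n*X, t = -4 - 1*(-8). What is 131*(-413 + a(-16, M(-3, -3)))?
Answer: -64845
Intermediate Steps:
t = 4 (t = -4 + 8 = 4)
M(X, n) = X*n
a(v, j) = -2*j + 4*v (a(v, j) = 4*v - 2*j = -2*j + 4*v)
131*(-413 + a(-16, M(-3, -3))) = 131*(-413 + (-(-6)*(-3) + 4*(-16))) = 131*(-413 + (-2*9 - 64)) = 131*(-413 + (-18 - 64)) = 131*(-413 - 82) = 131*(-495) = -64845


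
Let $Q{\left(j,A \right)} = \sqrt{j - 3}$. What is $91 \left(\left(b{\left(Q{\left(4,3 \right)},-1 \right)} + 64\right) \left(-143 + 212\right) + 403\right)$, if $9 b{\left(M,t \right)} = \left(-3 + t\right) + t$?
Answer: $\frac{1305122}{3} \approx 4.3504 \cdot 10^{5}$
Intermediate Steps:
$Q{\left(j,A \right)} = \sqrt{-3 + j}$
$b{\left(M,t \right)} = - \frac{1}{3} + \frac{2 t}{9}$ ($b{\left(M,t \right)} = \frac{\left(-3 + t\right) + t}{9} = \frac{-3 + 2 t}{9} = - \frac{1}{3} + \frac{2 t}{9}$)
$91 \left(\left(b{\left(Q{\left(4,3 \right)},-1 \right)} + 64\right) \left(-143 + 212\right) + 403\right) = 91 \left(\left(\left(- \frac{1}{3} + \frac{2}{9} \left(-1\right)\right) + 64\right) \left(-143 + 212\right) + 403\right) = 91 \left(\left(\left(- \frac{1}{3} - \frac{2}{9}\right) + 64\right) 69 + 403\right) = 91 \left(\left(- \frac{5}{9} + 64\right) 69 + 403\right) = 91 \left(\frac{571}{9} \cdot 69 + 403\right) = 91 \left(\frac{13133}{3} + 403\right) = 91 \cdot \frac{14342}{3} = \frac{1305122}{3}$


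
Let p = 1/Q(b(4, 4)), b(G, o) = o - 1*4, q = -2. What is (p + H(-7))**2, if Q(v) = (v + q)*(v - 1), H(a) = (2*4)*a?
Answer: 12321/4 ≈ 3080.3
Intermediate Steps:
H(a) = 8*a
b(G, o) = -4 + o (b(G, o) = o - 4 = -4 + o)
Q(v) = (-1 + v)*(-2 + v) (Q(v) = (v - 2)*(v - 1) = (-2 + v)*(-1 + v) = (-1 + v)*(-2 + v))
p = 1/2 (p = 1/(2 + (-4 + 4)**2 - 3*(-4 + 4)) = 1/(2 + 0**2 - 3*0) = 1/(2 + 0 + 0) = 1/2 ≈ 0.50000)
(p + H(-7))**2 = (1/2 + 8*(-7))**2 = (1/2 - 56)**2 = (-111/2)**2 = 12321/4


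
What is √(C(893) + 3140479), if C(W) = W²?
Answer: 2*√984482 ≈ 1984.4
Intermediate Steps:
√(C(893) + 3140479) = √(893² + 3140479) = √(797449 + 3140479) = √3937928 = 2*√984482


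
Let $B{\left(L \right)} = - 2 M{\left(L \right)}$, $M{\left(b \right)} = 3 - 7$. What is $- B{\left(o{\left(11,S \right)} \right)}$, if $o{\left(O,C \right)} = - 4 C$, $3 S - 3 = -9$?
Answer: $-8$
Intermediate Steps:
$S = -2$ ($S = 1 + \frac{1}{3} \left(-9\right) = 1 - 3 = -2$)
$M{\left(b \right)} = -4$ ($M{\left(b \right)} = 3 - 7 = -4$)
$B{\left(L \right)} = 8$ ($B{\left(L \right)} = \left(-2\right) \left(-4\right) = 8$)
$- B{\left(o{\left(11,S \right)} \right)} = \left(-1\right) 8 = -8$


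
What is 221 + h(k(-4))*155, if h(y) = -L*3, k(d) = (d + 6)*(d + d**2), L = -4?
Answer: 2081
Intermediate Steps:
k(d) = (6 + d)*(d + d**2)
h(y) = 12 (h(y) = -1*(-4)*3 = 4*3 = 12)
221 + h(k(-4))*155 = 221 + 12*155 = 221 + 1860 = 2081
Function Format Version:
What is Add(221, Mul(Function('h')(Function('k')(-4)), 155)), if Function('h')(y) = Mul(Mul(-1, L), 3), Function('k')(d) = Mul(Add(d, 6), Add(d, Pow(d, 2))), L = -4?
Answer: 2081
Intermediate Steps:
Function('k')(d) = Mul(Add(6, d), Add(d, Pow(d, 2)))
Function('h')(y) = 12 (Function('h')(y) = Mul(Mul(-1, -4), 3) = Mul(4, 3) = 12)
Add(221, Mul(Function('h')(Function('k')(-4)), 155)) = Add(221, Mul(12, 155)) = Add(221, 1860) = 2081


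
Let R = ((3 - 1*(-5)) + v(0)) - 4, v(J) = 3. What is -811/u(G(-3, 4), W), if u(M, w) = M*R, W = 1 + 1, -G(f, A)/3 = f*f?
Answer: 811/189 ≈ 4.2910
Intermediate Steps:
G(f, A) = -3*f² (G(f, A) = -3*f*f = -3*f²)
R = 7 (R = ((3 - 1*(-5)) + 3) - 4 = ((3 + 5) + 3) - 4 = (8 + 3) - 4 = 11 - 4 = 7)
W = 2
u(M, w) = 7*M (u(M, w) = M*7 = 7*M)
-811/u(G(-3, 4), W) = -811/(7*(-3*(-3)²)) = -811/(7*(-3*9)) = -811/(7*(-27)) = -811/(-189) = -811*(-1/189) = 811/189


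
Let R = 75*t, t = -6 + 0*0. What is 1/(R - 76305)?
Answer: -1/76755 ≈ -1.3028e-5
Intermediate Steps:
t = -6 (t = -6 + 0 = -6)
R = -450 (R = 75*(-6) = -450)
1/(R - 76305) = 1/(-450 - 76305) = 1/(-76755) = -1/76755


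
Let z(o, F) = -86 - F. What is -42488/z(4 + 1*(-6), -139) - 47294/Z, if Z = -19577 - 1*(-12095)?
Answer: -157694317/198273 ≈ -795.34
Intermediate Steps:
Z = -7482 (Z = -19577 + 12095 = -7482)
-42488/z(4 + 1*(-6), -139) - 47294/Z = -42488/(-86 - 1*(-139)) - 47294/(-7482) = -42488/(-86 + 139) - 47294*(-1/7482) = -42488/53 + 23647/3741 = -157694317/198273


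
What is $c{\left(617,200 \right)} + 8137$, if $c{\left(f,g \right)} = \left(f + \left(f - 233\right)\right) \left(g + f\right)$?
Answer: $825954$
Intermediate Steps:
$c{\left(f,g \right)} = \left(-233 + 2 f\right) \left(f + g\right)$ ($c{\left(f,g \right)} = \left(f + \left(-233 + f\right)\right) \left(f + g\right) = \left(-233 + 2 f\right) \left(f + g\right)$)
$c{\left(617,200 \right)} + 8137 = \left(\left(-233\right) 617 - 46600 + 2 \cdot 617^{2} + 2 \cdot 617 \cdot 200\right) + 8137 = \left(-143761 - 46600 + 2 \cdot 380689 + 246800\right) + 8137 = \left(-143761 - 46600 + 761378 + 246800\right) + 8137 = 817817 + 8137 = 825954$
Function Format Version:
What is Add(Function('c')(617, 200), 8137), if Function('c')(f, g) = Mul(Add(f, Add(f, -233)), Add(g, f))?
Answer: 825954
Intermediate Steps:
Function('c')(f, g) = Mul(Add(-233, Mul(2, f)), Add(f, g)) (Function('c')(f, g) = Mul(Add(f, Add(-233, f)), Add(f, g)) = Mul(Add(-233, Mul(2, f)), Add(f, g)))
Add(Function('c')(617, 200), 8137) = Add(Add(Mul(-233, 617), Mul(-233, 200), Mul(2, Pow(617, 2)), Mul(2, 617, 200)), 8137) = Add(Add(-143761, -46600, Mul(2, 380689), 246800), 8137) = Add(Add(-143761, -46600, 761378, 246800), 8137) = Add(817817, 8137) = 825954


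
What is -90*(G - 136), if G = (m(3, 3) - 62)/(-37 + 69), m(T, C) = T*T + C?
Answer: 99045/8 ≈ 12381.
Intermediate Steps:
m(T, C) = C + T**2 (m(T, C) = T**2 + C = C + T**2)
G = -25/16 (G = ((3 + 3**2) - 62)/(-37 + 69) = ((3 + 9) - 62)/32 = (12 - 62)*(1/32) = -50*1/32 = -25/16 ≈ -1.5625)
-90*(G - 136) = -90*(-25/16 - 136) = -90*(-2201/16) = 99045/8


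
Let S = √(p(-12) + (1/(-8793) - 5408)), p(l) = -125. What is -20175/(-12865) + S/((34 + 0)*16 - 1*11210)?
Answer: 4035/2573 - I*√47532681590/31262046 ≈ 1.5682 - 0.006974*I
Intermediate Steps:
S = I*√47532681590/2931 (S = √(-125 + (1/(-8793) - 5408)) = √(-125 + (-1/8793 - 5408)) = √(-125 - 47552545/8793) = √(-48651670/8793) = I*√47532681590/2931 ≈ 74.384*I)
-20175/(-12865) + S/((34 + 0)*16 - 1*11210) = -20175/(-12865) + (I*√47532681590/2931)/((34 + 0)*16 - 1*11210) = -20175*(-1/12865) + (I*√47532681590/2931)/(34*16 - 11210) = 4035/2573 + (I*√47532681590/2931)/(544 - 11210) = 4035/2573 + (I*√47532681590/2931)/(-10666) = 4035/2573 + (I*√47532681590/2931)*(-1/10666) = 4035/2573 - I*√47532681590/31262046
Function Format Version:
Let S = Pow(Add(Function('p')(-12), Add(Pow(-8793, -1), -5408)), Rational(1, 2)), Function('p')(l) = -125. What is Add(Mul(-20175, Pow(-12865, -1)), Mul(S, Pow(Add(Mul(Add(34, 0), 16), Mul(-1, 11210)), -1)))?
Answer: Add(Rational(4035, 2573), Mul(Rational(-1, 31262046), I, Pow(47532681590, Rational(1, 2)))) ≈ Add(1.5682, Mul(-0.0069740, I))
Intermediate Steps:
S = Mul(Rational(1, 2931), I, Pow(47532681590, Rational(1, 2))) (S = Pow(Add(-125, Add(Pow(-8793, -1), -5408)), Rational(1, 2)) = Pow(Add(-125, Add(Rational(-1, 8793), -5408)), Rational(1, 2)) = Pow(Add(-125, Rational(-47552545, 8793)), Rational(1, 2)) = Pow(Rational(-48651670, 8793), Rational(1, 2)) = Mul(Rational(1, 2931), I, Pow(47532681590, Rational(1, 2))) ≈ Mul(74.384, I))
Add(Mul(-20175, Pow(-12865, -1)), Mul(S, Pow(Add(Mul(Add(34, 0), 16), Mul(-1, 11210)), -1))) = Add(Mul(-20175, Pow(-12865, -1)), Mul(Mul(Rational(1, 2931), I, Pow(47532681590, Rational(1, 2))), Pow(Add(Mul(Add(34, 0), 16), Mul(-1, 11210)), -1))) = Add(Mul(-20175, Rational(-1, 12865)), Mul(Mul(Rational(1, 2931), I, Pow(47532681590, Rational(1, 2))), Pow(Add(Mul(34, 16), -11210), -1))) = Add(Rational(4035, 2573), Mul(Mul(Rational(1, 2931), I, Pow(47532681590, Rational(1, 2))), Pow(Add(544, -11210), -1))) = Add(Rational(4035, 2573), Mul(Mul(Rational(1, 2931), I, Pow(47532681590, Rational(1, 2))), Pow(-10666, -1))) = Add(Rational(4035, 2573), Mul(Mul(Rational(1, 2931), I, Pow(47532681590, Rational(1, 2))), Rational(-1, 10666))) = Add(Rational(4035, 2573), Mul(Rational(-1, 31262046), I, Pow(47532681590, Rational(1, 2))))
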